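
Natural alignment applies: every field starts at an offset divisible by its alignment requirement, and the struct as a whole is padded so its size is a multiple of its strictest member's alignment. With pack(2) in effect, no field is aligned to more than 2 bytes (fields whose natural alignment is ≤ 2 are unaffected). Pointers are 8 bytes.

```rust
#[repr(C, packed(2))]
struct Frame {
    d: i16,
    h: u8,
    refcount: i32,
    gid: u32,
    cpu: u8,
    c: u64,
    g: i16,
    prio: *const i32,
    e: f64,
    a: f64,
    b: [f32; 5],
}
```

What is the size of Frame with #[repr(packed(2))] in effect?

68

d at 0 (size 2, align 2) → ends 2
h at 2 (size 1, align 1) → ends 3
pad 1 to align 2 for refcount
refcount at 4 (size 4, align 2) → ends 8
gid at 8 (size 4, align 2) → ends 12
cpu at 12 (size 1, align 1) → ends 13
pad 1 to align 2 for c
c at 14 (size 8, align 2) → ends 22
g at 22 (size 2, align 2) → ends 24
prio at 24 (size 8, align 2) → ends 32
e at 32 (size 8, align 2) → ends 40
a at 40 (size 8, align 2) → ends 48
b at 48 (size 20, align 2) → ends 68
total 68 bytes, alignment 2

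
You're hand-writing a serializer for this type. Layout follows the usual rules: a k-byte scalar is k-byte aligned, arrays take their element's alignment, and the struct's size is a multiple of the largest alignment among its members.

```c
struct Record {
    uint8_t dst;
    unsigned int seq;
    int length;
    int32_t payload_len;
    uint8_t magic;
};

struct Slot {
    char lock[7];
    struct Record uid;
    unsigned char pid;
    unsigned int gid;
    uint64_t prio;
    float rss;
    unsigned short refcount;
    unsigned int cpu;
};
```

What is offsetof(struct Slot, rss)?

48

Record: @0: dst [1B, align 1] → 1; +3 pad (align 4); @4: seq [4B, align 4] → 8; @8: length [4B, align 4] → 12; @12: payload_len [4B, align 4] → 16; @16: magic [1B, align 1] → 17; +3 tail pad (align 4); size 20, align 4
@0: lock [7B, align 1] → 7
+1 pad (align 4)
@8: uid [20B, align 4] → 28
@28: pid [1B, align 1] → 29
+3 pad (align 4)
@32: gid [4B, align 4] → 36
+4 pad (align 8)
@40: prio [8B, align 8] → 48
@48: rss [4B, align 4] → 52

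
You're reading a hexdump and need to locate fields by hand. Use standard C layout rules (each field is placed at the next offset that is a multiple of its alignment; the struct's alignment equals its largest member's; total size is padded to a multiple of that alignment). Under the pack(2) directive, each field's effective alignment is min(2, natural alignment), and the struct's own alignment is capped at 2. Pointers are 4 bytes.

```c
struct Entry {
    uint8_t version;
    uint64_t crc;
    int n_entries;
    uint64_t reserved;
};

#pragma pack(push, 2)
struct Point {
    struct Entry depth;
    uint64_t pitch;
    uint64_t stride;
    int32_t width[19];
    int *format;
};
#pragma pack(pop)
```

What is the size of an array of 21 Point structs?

2688

Entry: @0: version [1B, align 1] → 1; +7 pad (align 8); @8: crc [8B, align 8] → 16; @16: n_entries [4B, align 4] → 20; +4 pad (align 8); @24: reserved [8B, align 8] → 32; size 32, align 8
@0: depth [32B, align 2] → 32
@32: pitch [8B, align 2] → 40
@40: stride [8B, align 2] → 48
@48: width [76B, align 2] → 124
@124: format [4B, align 2] → 128
size 128, align 2
array of 21: 21 × 128 = 2688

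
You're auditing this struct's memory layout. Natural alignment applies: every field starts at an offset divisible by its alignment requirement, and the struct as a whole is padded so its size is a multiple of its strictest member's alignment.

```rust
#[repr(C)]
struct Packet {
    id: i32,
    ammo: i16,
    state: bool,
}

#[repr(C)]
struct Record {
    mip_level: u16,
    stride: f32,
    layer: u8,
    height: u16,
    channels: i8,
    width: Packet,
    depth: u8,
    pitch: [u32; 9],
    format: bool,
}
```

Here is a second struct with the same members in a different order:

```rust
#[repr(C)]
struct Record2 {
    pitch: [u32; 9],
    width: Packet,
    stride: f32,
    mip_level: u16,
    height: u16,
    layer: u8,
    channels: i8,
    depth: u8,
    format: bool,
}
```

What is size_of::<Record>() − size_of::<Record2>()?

12

Packet: id at 0 (size 4, align 4) → ends 4; ammo at 4 (size 2, align 2) → ends 6; state at 6 (size 1, align 1) → ends 7; tail pad 1 to reach multiple of 4; total 8 bytes, alignment 4
mip_level at 0 (size 2, align 2) → ends 2
pad 2 to align 4 for stride
stride at 4 (size 4, align 4) → ends 8
layer at 8 (size 1, align 1) → ends 9
pad 1 to align 2 for height
height at 10 (size 2, align 2) → ends 12
channels at 12 (size 1, align 1) → ends 13
pad 3 to align 4 for width
width at 16 (size 8, align 4) → ends 24
depth at 24 (size 1, align 1) → ends 25
pad 3 to align 4 for pitch
pitch at 28 (size 36, align 4) → ends 64
format at 64 (size 1, align 1) → ends 65
tail pad 3 to reach multiple of 4
total 68 bytes, alignment 4
— Record2 —
pitch at 0 (size 36, align 4) → ends 36
width at 36 (size 8, align 4) → ends 44
stride at 44 (size 4, align 4) → ends 48
mip_level at 48 (size 2, align 2) → ends 50
height at 50 (size 2, align 2) → ends 52
layer at 52 (size 1, align 1) → ends 53
channels at 53 (size 1, align 1) → ends 54
depth at 54 (size 1, align 1) → ends 55
format at 55 (size 1, align 1) → ends 56
total 56 bytes, alignment 4
68 − 56 = 12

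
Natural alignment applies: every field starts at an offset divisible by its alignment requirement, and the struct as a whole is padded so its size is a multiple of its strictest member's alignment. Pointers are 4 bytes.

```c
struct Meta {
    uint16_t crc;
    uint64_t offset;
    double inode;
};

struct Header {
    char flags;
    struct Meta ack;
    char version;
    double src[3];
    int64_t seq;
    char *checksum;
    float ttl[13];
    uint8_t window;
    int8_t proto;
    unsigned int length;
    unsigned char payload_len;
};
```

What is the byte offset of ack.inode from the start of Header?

Meta: crc at 0 (size 2, align 2) → ends 2; pad 6 to align 8 for offset; offset at 8 (size 8, align 8) → ends 16; inode at 16 (size 8, align 8) → ends 24; total 24 bytes, alignment 8
flags at 0 (size 1, align 1) → ends 1
pad 7 to align 8 for ack
ack at 8 (size 24, align 8) → ends 32
within Meta: inode at 16
8 + 16 = 24

24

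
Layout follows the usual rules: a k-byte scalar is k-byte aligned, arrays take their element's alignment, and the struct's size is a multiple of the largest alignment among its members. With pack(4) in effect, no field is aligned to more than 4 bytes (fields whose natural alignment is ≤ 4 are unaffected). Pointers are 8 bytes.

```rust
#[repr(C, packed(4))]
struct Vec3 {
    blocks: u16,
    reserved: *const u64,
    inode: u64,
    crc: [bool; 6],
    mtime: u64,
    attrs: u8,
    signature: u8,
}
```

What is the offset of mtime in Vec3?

28

@0: blocks [2B, align 2] → 2
+2 pad (align 4)
@4: reserved [8B, align 4] → 12
@12: inode [8B, align 4] → 20
@20: crc [6B, align 1] → 26
+2 pad (align 4)
@28: mtime [8B, align 4] → 36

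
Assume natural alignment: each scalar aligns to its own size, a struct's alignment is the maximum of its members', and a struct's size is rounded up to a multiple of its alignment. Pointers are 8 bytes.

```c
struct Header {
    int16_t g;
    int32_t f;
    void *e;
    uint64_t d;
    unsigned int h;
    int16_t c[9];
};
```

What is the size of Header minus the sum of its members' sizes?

4

0..2  g  (2B, 2-aligned)
2..4  -- padding (2B)
4..8  f  (4B, 4-aligned)
8..16  e  (8B, 8-aligned)
16..24  d  (8B, 8-aligned)
24..28  h  (4B, 4-aligned)
28..46  c  (18B, 2-aligned)
46..48  -- tail padding (2B)
sizeof = 48, alignof = 8
data bytes 44, size 48 → padding 4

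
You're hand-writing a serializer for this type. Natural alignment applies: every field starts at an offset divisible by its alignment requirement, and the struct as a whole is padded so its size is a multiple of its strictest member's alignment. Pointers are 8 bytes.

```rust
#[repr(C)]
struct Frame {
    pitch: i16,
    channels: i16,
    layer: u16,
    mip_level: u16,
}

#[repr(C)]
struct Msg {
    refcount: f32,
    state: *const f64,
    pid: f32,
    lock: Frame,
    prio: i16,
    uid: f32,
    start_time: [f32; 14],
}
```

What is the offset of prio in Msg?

Frame: 0..2  pitch  (2B, 2-aligned); 2..4  channels  (2B, 2-aligned); 4..6  layer  (2B, 2-aligned); 6..8  mip_level  (2B, 2-aligned); sizeof = 8, alignof = 2
0..4  refcount  (4B, 4-aligned)
4..8  -- padding (4B)
8..16  state  (8B, 8-aligned)
16..20  pid  (4B, 4-aligned)
20..28  lock  (8B, 2-aligned)
28..30  prio  (2B, 2-aligned)

28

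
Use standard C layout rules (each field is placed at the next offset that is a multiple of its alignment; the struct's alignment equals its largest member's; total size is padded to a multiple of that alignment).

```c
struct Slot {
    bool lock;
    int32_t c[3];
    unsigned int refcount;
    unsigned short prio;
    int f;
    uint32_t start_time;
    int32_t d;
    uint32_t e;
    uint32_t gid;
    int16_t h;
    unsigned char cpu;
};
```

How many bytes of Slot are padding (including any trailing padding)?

6

0..1  lock  (1B, 1-aligned)
1..4  -- padding (3B)
4..16  c  (12B, 4-aligned)
16..20  refcount  (4B, 4-aligned)
20..22  prio  (2B, 2-aligned)
22..24  -- padding (2B)
24..28  f  (4B, 4-aligned)
28..32  start_time  (4B, 4-aligned)
32..36  d  (4B, 4-aligned)
36..40  e  (4B, 4-aligned)
40..44  gid  (4B, 4-aligned)
44..46  h  (2B, 2-aligned)
46..47  cpu  (1B, 1-aligned)
47..48  -- tail padding (1B)
sizeof = 48, alignof = 4
data bytes 42, size 48 → padding 6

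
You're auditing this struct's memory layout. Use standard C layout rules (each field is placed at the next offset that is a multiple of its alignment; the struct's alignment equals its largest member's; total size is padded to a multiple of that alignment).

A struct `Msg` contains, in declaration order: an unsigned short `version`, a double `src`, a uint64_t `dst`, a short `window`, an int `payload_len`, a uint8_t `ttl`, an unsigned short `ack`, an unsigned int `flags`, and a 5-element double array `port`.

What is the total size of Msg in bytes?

@0: version [2B, align 2] → 2
+6 pad (align 8)
@8: src [8B, align 8] → 16
@16: dst [8B, align 8] → 24
@24: window [2B, align 2] → 26
+2 pad (align 4)
@28: payload_len [4B, align 4] → 32
@32: ttl [1B, align 1] → 33
+1 pad (align 2)
@34: ack [2B, align 2] → 36
@36: flags [4B, align 4] → 40
@40: port [40B, align 8] → 80
size 80, align 8

80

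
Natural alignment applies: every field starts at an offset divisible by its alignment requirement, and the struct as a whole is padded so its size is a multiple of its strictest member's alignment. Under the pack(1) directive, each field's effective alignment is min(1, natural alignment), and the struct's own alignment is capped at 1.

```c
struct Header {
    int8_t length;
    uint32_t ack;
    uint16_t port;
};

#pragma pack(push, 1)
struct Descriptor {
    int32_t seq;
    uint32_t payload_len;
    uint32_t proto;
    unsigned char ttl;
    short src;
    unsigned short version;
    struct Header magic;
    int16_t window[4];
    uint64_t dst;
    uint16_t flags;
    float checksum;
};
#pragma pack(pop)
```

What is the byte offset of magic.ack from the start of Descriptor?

21

Header: @0: length [1B, align 1] → 1; +3 pad (align 4); @4: ack [4B, align 4] → 8; @8: port [2B, align 2] → 10; +2 tail pad (align 4); size 12, align 4
@0: seq [4B, align 1] → 4
@4: payload_len [4B, align 1] → 8
@8: proto [4B, align 1] → 12
@12: ttl [1B, align 1] → 13
@13: src [2B, align 1] → 15
@15: version [2B, align 1] → 17
@17: magic [12B, align 1] → 29
within Header: ack at 4
17 + 4 = 21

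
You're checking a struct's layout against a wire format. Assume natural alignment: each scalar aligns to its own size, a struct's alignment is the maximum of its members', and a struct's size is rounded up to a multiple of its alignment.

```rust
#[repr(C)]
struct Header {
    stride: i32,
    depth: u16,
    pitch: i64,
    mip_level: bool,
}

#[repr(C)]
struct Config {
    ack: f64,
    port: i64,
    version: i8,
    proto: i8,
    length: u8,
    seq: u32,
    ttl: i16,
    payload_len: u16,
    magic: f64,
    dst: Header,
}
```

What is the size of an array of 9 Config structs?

576

Header: @0: stride [4B, align 4] → 4; @4: depth [2B, align 2] → 6; +2 pad (align 8); @8: pitch [8B, align 8] → 16; @16: mip_level [1B, align 1] → 17; +7 tail pad (align 8); size 24, align 8
@0: ack [8B, align 8] → 8
@8: port [8B, align 8] → 16
@16: version [1B, align 1] → 17
@17: proto [1B, align 1] → 18
@18: length [1B, align 1] → 19
+1 pad (align 4)
@20: seq [4B, align 4] → 24
@24: ttl [2B, align 2] → 26
@26: payload_len [2B, align 2] → 28
+4 pad (align 8)
@32: magic [8B, align 8] → 40
@40: dst [24B, align 8] → 64
size 64, align 8
array of 9: 9 × 64 = 576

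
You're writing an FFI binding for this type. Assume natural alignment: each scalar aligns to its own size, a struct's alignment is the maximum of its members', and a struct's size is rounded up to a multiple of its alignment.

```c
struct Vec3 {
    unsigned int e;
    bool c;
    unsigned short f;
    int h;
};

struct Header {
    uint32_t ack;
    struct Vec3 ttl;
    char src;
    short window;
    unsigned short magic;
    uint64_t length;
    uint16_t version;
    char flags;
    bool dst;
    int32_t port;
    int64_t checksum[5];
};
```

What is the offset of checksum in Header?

40

Vec3: e at 0 (size 4, align 4) → ends 4; c at 4 (size 1, align 1) → ends 5; pad 1 to align 2 for f; f at 6 (size 2, align 2) → ends 8; h at 8 (size 4, align 4) → ends 12; total 12 bytes, alignment 4
ack at 0 (size 4, align 4) → ends 4
ttl at 4 (size 12, align 4) → ends 16
src at 16 (size 1, align 1) → ends 17
pad 1 to align 2 for window
window at 18 (size 2, align 2) → ends 20
magic at 20 (size 2, align 2) → ends 22
pad 2 to align 8 for length
length at 24 (size 8, align 8) → ends 32
version at 32 (size 2, align 2) → ends 34
flags at 34 (size 1, align 1) → ends 35
dst at 35 (size 1, align 1) → ends 36
port at 36 (size 4, align 4) → ends 40
checksum at 40 (size 40, align 8) → ends 80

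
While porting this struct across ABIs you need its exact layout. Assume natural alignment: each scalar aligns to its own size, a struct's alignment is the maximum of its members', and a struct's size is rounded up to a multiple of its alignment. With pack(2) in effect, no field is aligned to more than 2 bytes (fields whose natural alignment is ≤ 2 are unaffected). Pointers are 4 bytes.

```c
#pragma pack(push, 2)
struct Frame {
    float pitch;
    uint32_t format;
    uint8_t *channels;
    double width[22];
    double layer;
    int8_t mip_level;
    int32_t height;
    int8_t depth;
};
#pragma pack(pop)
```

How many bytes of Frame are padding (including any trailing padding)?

pitch at 0 (size 4, align 2) → ends 4
format at 4 (size 4, align 2) → ends 8
channels at 8 (size 4, align 2) → ends 12
width at 12 (size 176, align 2) → ends 188
layer at 188 (size 8, align 2) → ends 196
mip_level at 196 (size 1, align 1) → ends 197
pad 1 to align 2 for height
height at 198 (size 4, align 2) → ends 202
depth at 202 (size 1, align 1) → ends 203
tail pad 1 to reach multiple of 2
total 204 bytes, alignment 2
data bytes 202, size 204 → padding 2

2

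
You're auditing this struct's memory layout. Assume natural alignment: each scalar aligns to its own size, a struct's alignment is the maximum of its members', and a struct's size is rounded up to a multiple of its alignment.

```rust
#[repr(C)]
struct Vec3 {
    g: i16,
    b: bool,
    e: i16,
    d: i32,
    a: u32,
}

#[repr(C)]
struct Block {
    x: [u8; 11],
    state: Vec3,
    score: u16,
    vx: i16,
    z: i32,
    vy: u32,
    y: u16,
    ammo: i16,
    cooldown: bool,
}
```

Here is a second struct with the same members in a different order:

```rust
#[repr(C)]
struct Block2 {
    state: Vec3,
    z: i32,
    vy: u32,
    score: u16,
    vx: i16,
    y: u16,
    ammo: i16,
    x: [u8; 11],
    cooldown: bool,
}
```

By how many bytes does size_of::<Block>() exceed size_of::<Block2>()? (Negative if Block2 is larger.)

4

Vec3: @0: g [2B, align 2] → 2; @2: b [1B, align 1] → 3; +1 pad (align 2); @4: e [2B, align 2] → 6; +2 pad (align 4); @8: d [4B, align 4] → 12; @12: a [4B, align 4] → 16; size 16, align 4
@0: x [11B, align 1] → 11
+1 pad (align 4)
@12: state [16B, align 4] → 28
@28: score [2B, align 2] → 30
@30: vx [2B, align 2] → 32
@32: z [4B, align 4] → 36
@36: vy [4B, align 4] → 40
@40: y [2B, align 2] → 42
@42: ammo [2B, align 2] → 44
@44: cooldown [1B, align 1] → 45
+3 tail pad (align 4)
size 48, align 4
— Block2 —
@0: state [16B, align 4] → 16
@16: z [4B, align 4] → 20
@20: vy [4B, align 4] → 24
@24: score [2B, align 2] → 26
@26: vx [2B, align 2] → 28
@28: y [2B, align 2] → 30
@30: ammo [2B, align 2] → 32
@32: x [11B, align 1] → 43
@43: cooldown [1B, align 1] → 44
size 44, align 4
48 − 44 = 4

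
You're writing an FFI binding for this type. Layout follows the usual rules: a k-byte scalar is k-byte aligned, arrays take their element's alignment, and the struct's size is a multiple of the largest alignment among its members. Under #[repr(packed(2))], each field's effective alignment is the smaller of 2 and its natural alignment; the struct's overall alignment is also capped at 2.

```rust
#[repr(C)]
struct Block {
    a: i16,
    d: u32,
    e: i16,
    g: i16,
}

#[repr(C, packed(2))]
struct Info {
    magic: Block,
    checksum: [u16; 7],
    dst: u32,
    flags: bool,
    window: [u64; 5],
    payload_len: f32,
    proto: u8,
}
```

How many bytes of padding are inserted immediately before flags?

Block: @0: a [2B, align 2] → 2; +2 pad (align 4); @4: d [4B, align 4] → 8; @8: e [2B, align 2] → 10; @10: g [2B, align 2] → 12; size 12, align 4
@0: magic [12B, align 2] → 12
@12: checksum [14B, align 2] → 26
@26: dst [4B, align 2] → 30
@30: flags [1B, align 1] → 31

0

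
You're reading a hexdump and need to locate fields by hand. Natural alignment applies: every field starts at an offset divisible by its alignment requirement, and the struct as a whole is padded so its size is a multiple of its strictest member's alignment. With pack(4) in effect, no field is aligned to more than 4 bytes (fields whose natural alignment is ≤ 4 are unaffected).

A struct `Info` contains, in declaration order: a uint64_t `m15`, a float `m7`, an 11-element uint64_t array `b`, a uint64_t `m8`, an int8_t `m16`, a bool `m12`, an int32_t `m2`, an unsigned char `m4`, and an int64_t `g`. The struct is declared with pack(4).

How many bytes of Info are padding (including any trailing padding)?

5

@0: m15 [8B, align 4] → 8
@8: m7 [4B, align 4] → 12
@12: b [88B, align 4] → 100
@100: m8 [8B, align 4] → 108
@108: m16 [1B, align 1] → 109
@109: m12 [1B, align 1] → 110
+2 pad (align 4)
@112: m2 [4B, align 4] → 116
@116: m4 [1B, align 1] → 117
+3 pad (align 4)
@120: g [8B, align 4] → 128
size 128, align 4
data bytes 123, size 128 → padding 5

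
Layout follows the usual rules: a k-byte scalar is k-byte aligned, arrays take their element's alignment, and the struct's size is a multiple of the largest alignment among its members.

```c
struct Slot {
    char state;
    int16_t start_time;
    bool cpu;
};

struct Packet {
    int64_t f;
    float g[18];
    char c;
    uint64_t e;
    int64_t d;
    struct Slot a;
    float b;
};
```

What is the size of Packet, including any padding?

Slot: state at 0 (size 1, align 1) → ends 1; pad 1 to align 2 for start_time; start_time at 2 (size 2, align 2) → ends 4; cpu at 4 (size 1, align 1) → ends 5; tail pad 1 to reach multiple of 2; total 6 bytes, alignment 2
f at 0 (size 8, align 8) → ends 8
g at 8 (size 72, align 4) → ends 80
c at 80 (size 1, align 1) → ends 81
pad 7 to align 8 for e
e at 88 (size 8, align 8) → ends 96
d at 96 (size 8, align 8) → ends 104
a at 104 (size 6, align 2) → ends 110
pad 2 to align 4 for b
b at 112 (size 4, align 4) → ends 116
tail pad 4 to reach multiple of 8
total 120 bytes, alignment 8

120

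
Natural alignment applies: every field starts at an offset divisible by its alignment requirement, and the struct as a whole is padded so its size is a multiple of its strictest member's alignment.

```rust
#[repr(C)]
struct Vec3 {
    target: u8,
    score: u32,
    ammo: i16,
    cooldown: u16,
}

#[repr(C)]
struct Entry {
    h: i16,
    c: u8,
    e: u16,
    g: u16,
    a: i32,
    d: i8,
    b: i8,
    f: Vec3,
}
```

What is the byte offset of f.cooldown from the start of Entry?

Vec3: @0: target [1B, align 1] → 1; +3 pad (align 4); @4: score [4B, align 4] → 8; @8: ammo [2B, align 2] → 10; @10: cooldown [2B, align 2] → 12; size 12, align 4
@0: h [2B, align 2] → 2
@2: c [1B, align 1] → 3
+1 pad (align 2)
@4: e [2B, align 2] → 6
@6: g [2B, align 2] → 8
@8: a [4B, align 4] → 12
@12: d [1B, align 1] → 13
@13: b [1B, align 1] → 14
+2 pad (align 4)
@16: f [12B, align 4] → 28
within Vec3: cooldown at 10
16 + 10 = 26

26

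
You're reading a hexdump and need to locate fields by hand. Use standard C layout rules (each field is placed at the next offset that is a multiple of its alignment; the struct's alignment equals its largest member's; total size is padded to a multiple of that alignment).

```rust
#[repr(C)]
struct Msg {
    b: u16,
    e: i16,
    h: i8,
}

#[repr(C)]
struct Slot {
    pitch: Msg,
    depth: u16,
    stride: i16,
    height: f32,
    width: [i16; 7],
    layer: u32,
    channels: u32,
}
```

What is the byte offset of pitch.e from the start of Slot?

Msg: @0: b [2B, align 2] → 2; @2: e [2B, align 2] → 4; @4: h [1B, align 1] → 5; +1 tail pad (align 2); size 6, align 2
@0: pitch [6B, align 2] → 6
within Msg: e at 2
0 + 2 = 2

2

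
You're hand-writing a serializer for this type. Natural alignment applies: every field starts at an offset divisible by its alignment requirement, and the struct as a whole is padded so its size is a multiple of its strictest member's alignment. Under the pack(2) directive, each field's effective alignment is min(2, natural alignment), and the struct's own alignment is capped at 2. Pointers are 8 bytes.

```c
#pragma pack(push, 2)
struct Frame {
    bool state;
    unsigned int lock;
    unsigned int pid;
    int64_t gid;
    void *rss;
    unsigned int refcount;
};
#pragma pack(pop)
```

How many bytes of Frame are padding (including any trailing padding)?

state at 0 (size 1, align 1) → ends 1
pad 1 to align 2 for lock
lock at 2 (size 4, align 2) → ends 6
pid at 6 (size 4, align 2) → ends 10
gid at 10 (size 8, align 2) → ends 18
rss at 18 (size 8, align 2) → ends 26
refcount at 26 (size 4, align 2) → ends 30
total 30 bytes, alignment 2
data bytes 29, size 30 → padding 1

1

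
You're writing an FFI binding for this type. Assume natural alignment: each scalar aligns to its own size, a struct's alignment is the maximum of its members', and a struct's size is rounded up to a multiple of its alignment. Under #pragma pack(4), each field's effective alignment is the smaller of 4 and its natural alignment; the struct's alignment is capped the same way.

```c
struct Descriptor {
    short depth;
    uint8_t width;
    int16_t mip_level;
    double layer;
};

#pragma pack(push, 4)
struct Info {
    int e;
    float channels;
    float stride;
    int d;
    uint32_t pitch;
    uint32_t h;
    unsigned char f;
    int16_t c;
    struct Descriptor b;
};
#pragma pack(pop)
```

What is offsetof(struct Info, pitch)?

16

Descriptor: @0: depth [2B, align 2] → 2; @2: width [1B, align 1] → 3; +1 pad (align 2); @4: mip_level [2B, align 2] → 6; +2 pad (align 8); @8: layer [8B, align 8] → 16; size 16, align 8
@0: e [4B, align 4] → 4
@4: channels [4B, align 4] → 8
@8: stride [4B, align 4] → 12
@12: d [4B, align 4] → 16
@16: pitch [4B, align 4] → 20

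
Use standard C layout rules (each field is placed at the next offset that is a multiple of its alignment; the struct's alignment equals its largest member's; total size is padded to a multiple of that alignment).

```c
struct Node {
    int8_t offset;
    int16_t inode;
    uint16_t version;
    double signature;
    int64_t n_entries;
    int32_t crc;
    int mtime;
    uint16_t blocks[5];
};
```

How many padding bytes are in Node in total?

offset at 0 (size 1, align 1) → ends 1
pad 1 to align 2 for inode
inode at 2 (size 2, align 2) → ends 4
version at 4 (size 2, align 2) → ends 6
pad 2 to align 8 for signature
signature at 8 (size 8, align 8) → ends 16
n_entries at 16 (size 8, align 8) → ends 24
crc at 24 (size 4, align 4) → ends 28
mtime at 28 (size 4, align 4) → ends 32
blocks at 32 (size 10, align 2) → ends 42
tail pad 6 to reach multiple of 8
total 48 bytes, alignment 8
data bytes 39, size 48 → padding 9

9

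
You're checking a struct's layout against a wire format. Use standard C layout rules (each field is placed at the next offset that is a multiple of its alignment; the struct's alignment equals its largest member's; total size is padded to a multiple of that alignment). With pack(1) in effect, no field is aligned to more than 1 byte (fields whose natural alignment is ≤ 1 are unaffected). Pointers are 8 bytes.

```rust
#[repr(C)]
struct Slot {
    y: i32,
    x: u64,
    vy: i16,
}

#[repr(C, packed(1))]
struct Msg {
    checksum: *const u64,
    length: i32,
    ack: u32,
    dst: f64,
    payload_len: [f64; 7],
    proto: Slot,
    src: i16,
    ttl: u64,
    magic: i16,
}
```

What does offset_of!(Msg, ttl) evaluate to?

106

Slot: @0: y [4B, align 4] → 4; +4 pad (align 8); @8: x [8B, align 8] → 16; @16: vy [2B, align 2] → 18; +6 tail pad (align 8); size 24, align 8
@0: checksum [8B, align 1] → 8
@8: length [4B, align 1] → 12
@12: ack [4B, align 1] → 16
@16: dst [8B, align 1] → 24
@24: payload_len [56B, align 1] → 80
@80: proto [24B, align 1] → 104
@104: src [2B, align 1] → 106
@106: ttl [8B, align 1] → 114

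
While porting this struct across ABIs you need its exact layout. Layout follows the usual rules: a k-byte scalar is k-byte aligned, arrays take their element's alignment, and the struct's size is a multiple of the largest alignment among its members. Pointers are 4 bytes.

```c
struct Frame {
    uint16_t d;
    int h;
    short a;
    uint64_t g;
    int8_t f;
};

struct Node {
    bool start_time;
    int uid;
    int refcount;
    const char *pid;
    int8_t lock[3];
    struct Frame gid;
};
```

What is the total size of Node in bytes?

56 bytes

Frame: @0: d [2B, align 2] → 2; +2 pad (align 4); @4: h [4B, align 4] → 8; @8: a [2B, align 2] → 10; +6 pad (align 8); @16: g [8B, align 8] → 24; @24: f [1B, align 1] → 25; +7 tail pad (align 8); size 32, align 8
@0: start_time [1B, align 1] → 1
+3 pad (align 4)
@4: uid [4B, align 4] → 8
@8: refcount [4B, align 4] → 12
@12: pid [4B, align 4] → 16
@16: lock [3B, align 1] → 19
+5 pad (align 8)
@24: gid [32B, align 8] → 56
size 56, align 8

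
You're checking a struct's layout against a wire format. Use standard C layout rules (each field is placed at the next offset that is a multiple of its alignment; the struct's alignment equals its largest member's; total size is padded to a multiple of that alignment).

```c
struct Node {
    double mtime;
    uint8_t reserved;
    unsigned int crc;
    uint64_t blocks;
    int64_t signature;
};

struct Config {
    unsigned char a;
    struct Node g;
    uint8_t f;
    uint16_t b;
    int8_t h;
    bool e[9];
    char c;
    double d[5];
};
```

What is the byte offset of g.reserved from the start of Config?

Node: mtime at 0 (size 8, align 8) → ends 8; reserved at 8 (size 1, align 1) → ends 9; pad 3 to align 4 for crc; crc at 12 (size 4, align 4) → ends 16; blocks at 16 (size 8, align 8) → ends 24; signature at 24 (size 8, align 8) → ends 32; total 32 bytes, alignment 8
a at 0 (size 1, align 1) → ends 1
pad 7 to align 8 for g
g at 8 (size 32, align 8) → ends 40
within Node: reserved at 8
8 + 8 = 16

16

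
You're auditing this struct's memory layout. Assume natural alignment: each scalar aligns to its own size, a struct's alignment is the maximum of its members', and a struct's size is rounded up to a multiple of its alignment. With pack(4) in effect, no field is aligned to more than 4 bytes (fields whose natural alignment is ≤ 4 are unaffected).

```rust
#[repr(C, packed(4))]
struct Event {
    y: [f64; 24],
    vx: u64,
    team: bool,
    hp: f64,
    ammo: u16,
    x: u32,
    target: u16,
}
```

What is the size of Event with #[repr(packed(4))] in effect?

224

0..192  y  (192B, 4-aligned)
192..200  vx  (8B, 4-aligned)
200..201  team  (1B, 1-aligned)
201..204  -- padding (3B)
204..212  hp  (8B, 4-aligned)
212..214  ammo  (2B, 2-aligned)
214..216  -- padding (2B)
216..220  x  (4B, 4-aligned)
220..222  target  (2B, 2-aligned)
222..224  -- tail padding (2B)
sizeof = 224, alignof = 4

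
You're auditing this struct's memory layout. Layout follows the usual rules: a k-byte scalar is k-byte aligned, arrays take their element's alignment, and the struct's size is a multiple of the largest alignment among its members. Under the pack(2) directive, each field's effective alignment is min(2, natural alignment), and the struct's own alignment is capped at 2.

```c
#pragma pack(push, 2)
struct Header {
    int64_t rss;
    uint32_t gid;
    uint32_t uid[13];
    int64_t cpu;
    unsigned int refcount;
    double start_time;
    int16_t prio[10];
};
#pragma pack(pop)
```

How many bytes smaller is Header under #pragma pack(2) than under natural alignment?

natural layout:
  @0: rss [8B, align 8] → 8
  @8: gid [4B, align 4] → 12
  @12: uid [52B, align 4] → 64
  @64: cpu [8B, align 8] → 72
  @72: refcount [4B, align 4] → 76
  +4 pad (align 8)
  @80: start_time [8B, align 8] → 88
  @88: prio [20B, align 2] → 108
  +4 tail pad (align 8)
  size 112, align 8
packed(2) layout:
  @0: rss [8B, align 2] → 8
  @8: gid [4B, align 2] → 12
  @12: uid [52B, align 2] → 64
  @64: cpu [8B, align 2] → 72
  @72: refcount [4B, align 2] → 76
  @76: start_time [8B, align 2] → 84
  @84: prio [20B, align 2] → 104
  size 104, align 2
112 − 104 = 8

8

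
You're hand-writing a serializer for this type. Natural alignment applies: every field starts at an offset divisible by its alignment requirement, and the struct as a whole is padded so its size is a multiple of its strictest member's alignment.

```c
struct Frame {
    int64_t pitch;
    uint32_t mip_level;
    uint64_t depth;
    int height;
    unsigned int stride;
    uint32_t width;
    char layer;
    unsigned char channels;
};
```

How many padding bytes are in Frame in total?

@0: pitch [8B, align 8] → 8
@8: mip_level [4B, align 4] → 12
+4 pad (align 8)
@16: depth [8B, align 8] → 24
@24: height [4B, align 4] → 28
@28: stride [4B, align 4] → 32
@32: width [4B, align 4] → 36
@36: layer [1B, align 1] → 37
@37: channels [1B, align 1] → 38
+2 tail pad (align 8)
size 40, align 8
data bytes 34, size 40 → padding 6

6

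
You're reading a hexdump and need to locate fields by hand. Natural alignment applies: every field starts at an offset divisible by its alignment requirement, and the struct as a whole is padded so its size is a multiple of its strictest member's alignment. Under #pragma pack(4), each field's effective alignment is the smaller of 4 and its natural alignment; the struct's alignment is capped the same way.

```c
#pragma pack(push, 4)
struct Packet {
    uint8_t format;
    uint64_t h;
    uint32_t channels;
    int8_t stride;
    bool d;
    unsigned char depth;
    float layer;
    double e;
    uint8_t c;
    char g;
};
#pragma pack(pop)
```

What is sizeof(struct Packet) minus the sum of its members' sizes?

@0: format [1B, align 1] → 1
+3 pad (align 4)
@4: h [8B, align 4] → 12
@12: channels [4B, align 4] → 16
@16: stride [1B, align 1] → 17
@17: d [1B, align 1] → 18
@18: depth [1B, align 1] → 19
+1 pad (align 4)
@20: layer [4B, align 4] → 24
@24: e [8B, align 4] → 32
@32: c [1B, align 1] → 33
@33: g [1B, align 1] → 34
+2 tail pad (align 4)
size 36, align 4
data bytes 30, size 36 → padding 6

6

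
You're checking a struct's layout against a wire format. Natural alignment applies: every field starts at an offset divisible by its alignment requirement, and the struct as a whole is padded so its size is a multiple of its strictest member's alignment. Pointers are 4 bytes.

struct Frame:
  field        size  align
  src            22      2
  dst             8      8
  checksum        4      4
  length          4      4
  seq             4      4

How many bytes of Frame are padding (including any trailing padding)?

@0: src [22B, align 2] → 22
+2 pad (align 8)
@24: dst [8B, align 8] → 32
@32: checksum [4B, align 4] → 36
@36: length [4B, align 4] → 40
@40: seq [4B, align 4] → 44
+4 tail pad (align 8)
size 48, align 8
data bytes 42, size 48 → padding 6

6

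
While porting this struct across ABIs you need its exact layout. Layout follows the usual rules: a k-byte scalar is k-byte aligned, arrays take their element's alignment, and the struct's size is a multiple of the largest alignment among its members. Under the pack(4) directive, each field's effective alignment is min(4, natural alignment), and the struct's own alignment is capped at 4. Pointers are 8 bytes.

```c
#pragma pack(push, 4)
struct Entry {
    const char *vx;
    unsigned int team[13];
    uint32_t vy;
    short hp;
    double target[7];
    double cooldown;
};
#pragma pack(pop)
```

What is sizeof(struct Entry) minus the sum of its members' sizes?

2

vx at 0 (size 8, align 4) → ends 8
team at 8 (size 52, align 4) → ends 60
vy at 60 (size 4, align 4) → ends 64
hp at 64 (size 2, align 2) → ends 66
pad 2 to align 4 for target
target at 68 (size 56, align 4) → ends 124
cooldown at 124 (size 8, align 4) → ends 132
total 132 bytes, alignment 4
data bytes 130, size 132 → padding 2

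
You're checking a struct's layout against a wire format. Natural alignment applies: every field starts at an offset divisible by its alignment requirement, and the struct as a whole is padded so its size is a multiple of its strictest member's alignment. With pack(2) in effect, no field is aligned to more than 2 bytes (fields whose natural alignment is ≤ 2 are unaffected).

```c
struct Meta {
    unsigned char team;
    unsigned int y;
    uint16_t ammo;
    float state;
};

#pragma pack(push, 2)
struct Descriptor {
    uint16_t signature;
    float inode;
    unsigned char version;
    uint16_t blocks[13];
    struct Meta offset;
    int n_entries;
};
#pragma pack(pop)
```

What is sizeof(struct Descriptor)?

54 bytes

Meta: team at 0 (size 1, align 1) → ends 1; pad 3 to align 4 for y; y at 4 (size 4, align 4) → ends 8; ammo at 8 (size 2, align 2) → ends 10; pad 2 to align 4 for state; state at 12 (size 4, align 4) → ends 16; total 16 bytes, alignment 4
signature at 0 (size 2, align 2) → ends 2
inode at 2 (size 4, align 2) → ends 6
version at 6 (size 1, align 1) → ends 7
pad 1 to align 2 for blocks
blocks at 8 (size 26, align 2) → ends 34
offset at 34 (size 16, align 2) → ends 50
n_entries at 50 (size 4, align 2) → ends 54
total 54 bytes, alignment 2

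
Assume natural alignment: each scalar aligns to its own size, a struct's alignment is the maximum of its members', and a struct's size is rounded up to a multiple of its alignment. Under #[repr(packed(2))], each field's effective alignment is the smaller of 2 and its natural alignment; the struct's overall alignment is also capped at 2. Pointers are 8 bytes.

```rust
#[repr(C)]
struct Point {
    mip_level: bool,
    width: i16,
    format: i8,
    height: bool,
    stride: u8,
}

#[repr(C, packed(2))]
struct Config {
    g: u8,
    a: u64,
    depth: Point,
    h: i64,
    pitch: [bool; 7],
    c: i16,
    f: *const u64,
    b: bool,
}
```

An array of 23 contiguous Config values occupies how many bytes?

1058

Point: 0..1  mip_level  (1B, 1-aligned); 1..2  -- padding (1B); 2..4  width  (2B, 2-aligned); 4..5  format  (1B, 1-aligned); 5..6  height  (1B, 1-aligned); 6..7  stride  (1B, 1-aligned); 7..8  -- tail padding (1B); sizeof = 8, alignof = 2
0..1  g  (1B, 1-aligned)
1..2  -- padding (1B)
2..10  a  (8B, 2-aligned)
10..18  depth  (8B, 2-aligned)
18..26  h  (8B, 2-aligned)
26..33  pitch  (7B, 1-aligned)
33..34  -- padding (1B)
34..36  c  (2B, 2-aligned)
36..44  f  (8B, 2-aligned)
44..45  b  (1B, 1-aligned)
45..46  -- tail padding (1B)
sizeof = 46, alignof = 2
array of 23: 23 × 46 = 1058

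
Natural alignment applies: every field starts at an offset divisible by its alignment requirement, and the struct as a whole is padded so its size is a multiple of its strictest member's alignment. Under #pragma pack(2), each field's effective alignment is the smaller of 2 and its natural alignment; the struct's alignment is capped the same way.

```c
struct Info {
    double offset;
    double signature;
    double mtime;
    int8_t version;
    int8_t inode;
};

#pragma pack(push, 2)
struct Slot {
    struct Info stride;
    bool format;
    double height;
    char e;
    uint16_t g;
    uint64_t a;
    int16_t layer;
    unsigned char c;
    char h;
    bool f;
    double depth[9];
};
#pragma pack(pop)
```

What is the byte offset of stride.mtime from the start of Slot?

Info: @0: offset [8B, align 8] → 8; @8: signature [8B, align 8] → 16; @16: mtime [8B, align 8] → 24; @24: version [1B, align 1] → 25; @25: inode [1B, align 1] → 26; +6 tail pad (align 8); size 32, align 8
@0: stride [32B, align 2] → 32
within Info: mtime at 16
0 + 16 = 16

16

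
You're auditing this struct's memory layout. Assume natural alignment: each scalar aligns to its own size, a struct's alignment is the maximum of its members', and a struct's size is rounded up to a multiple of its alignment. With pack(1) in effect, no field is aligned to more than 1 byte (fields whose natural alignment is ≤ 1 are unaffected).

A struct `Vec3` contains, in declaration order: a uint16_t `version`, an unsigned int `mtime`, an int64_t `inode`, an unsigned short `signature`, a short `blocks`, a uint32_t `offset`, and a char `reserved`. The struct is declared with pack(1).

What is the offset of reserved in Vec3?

22

0..2  version  (2B, 1-aligned)
2..6  mtime  (4B, 1-aligned)
6..14  inode  (8B, 1-aligned)
14..16  signature  (2B, 1-aligned)
16..18  blocks  (2B, 1-aligned)
18..22  offset  (4B, 1-aligned)
22..23  reserved  (1B, 1-aligned)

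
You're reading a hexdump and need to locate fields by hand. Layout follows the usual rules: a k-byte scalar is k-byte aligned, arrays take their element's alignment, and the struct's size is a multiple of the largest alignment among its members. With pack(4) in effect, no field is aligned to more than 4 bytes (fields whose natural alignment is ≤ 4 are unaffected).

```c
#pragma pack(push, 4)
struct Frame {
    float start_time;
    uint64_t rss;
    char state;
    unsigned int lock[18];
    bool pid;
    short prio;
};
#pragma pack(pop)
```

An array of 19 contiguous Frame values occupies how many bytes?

1748

@0: start_time [4B, align 4] → 4
@4: rss [8B, align 4] → 12
@12: state [1B, align 1] → 13
+3 pad (align 4)
@16: lock [72B, align 4] → 88
@88: pid [1B, align 1] → 89
+1 pad (align 2)
@90: prio [2B, align 2] → 92
size 92, align 4
array of 19: 19 × 92 = 1748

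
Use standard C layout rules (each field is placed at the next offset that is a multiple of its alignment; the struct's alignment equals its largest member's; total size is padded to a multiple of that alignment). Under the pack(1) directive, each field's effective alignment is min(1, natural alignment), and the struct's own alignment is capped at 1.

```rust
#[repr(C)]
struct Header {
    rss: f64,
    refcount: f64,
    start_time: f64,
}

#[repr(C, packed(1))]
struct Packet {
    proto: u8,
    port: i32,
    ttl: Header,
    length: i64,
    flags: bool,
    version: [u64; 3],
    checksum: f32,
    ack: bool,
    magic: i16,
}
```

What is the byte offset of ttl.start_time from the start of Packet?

21

Header: @0: rss [8B, align 8] → 8; @8: refcount [8B, align 8] → 16; @16: start_time [8B, align 8] → 24; size 24, align 8
@0: proto [1B, align 1] → 1
@1: port [4B, align 1] → 5
@5: ttl [24B, align 1] → 29
within Header: start_time at 16
5 + 16 = 21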